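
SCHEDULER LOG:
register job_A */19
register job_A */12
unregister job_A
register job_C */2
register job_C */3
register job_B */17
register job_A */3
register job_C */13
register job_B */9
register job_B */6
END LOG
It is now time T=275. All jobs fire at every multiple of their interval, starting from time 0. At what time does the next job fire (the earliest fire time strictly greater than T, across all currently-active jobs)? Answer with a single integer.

Op 1: register job_A */19 -> active={job_A:*/19}
Op 2: register job_A */12 -> active={job_A:*/12}
Op 3: unregister job_A -> active={}
Op 4: register job_C */2 -> active={job_C:*/2}
Op 5: register job_C */3 -> active={job_C:*/3}
Op 6: register job_B */17 -> active={job_B:*/17, job_C:*/3}
Op 7: register job_A */3 -> active={job_A:*/3, job_B:*/17, job_C:*/3}
Op 8: register job_C */13 -> active={job_A:*/3, job_B:*/17, job_C:*/13}
Op 9: register job_B */9 -> active={job_A:*/3, job_B:*/9, job_C:*/13}
Op 10: register job_B */6 -> active={job_A:*/3, job_B:*/6, job_C:*/13}
  job_A: interval 3, next fire after T=275 is 276
  job_B: interval 6, next fire after T=275 is 276
  job_C: interval 13, next fire after T=275 is 286
Earliest fire time = 276 (job job_A)

Answer: 276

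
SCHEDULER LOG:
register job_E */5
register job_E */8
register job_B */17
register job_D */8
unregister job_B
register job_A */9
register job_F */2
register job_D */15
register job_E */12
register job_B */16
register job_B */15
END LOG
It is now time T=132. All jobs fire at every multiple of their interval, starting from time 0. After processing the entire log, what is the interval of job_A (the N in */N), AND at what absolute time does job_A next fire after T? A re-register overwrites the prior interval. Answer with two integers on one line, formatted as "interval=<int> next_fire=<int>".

Op 1: register job_E */5 -> active={job_E:*/5}
Op 2: register job_E */8 -> active={job_E:*/8}
Op 3: register job_B */17 -> active={job_B:*/17, job_E:*/8}
Op 4: register job_D */8 -> active={job_B:*/17, job_D:*/8, job_E:*/8}
Op 5: unregister job_B -> active={job_D:*/8, job_E:*/8}
Op 6: register job_A */9 -> active={job_A:*/9, job_D:*/8, job_E:*/8}
Op 7: register job_F */2 -> active={job_A:*/9, job_D:*/8, job_E:*/8, job_F:*/2}
Op 8: register job_D */15 -> active={job_A:*/9, job_D:*/15, job_E:*/8, job_F:*/2}
Op 9: register job_E */12 -> active={job_A:*/9, job_D:*/15, job_E:*/12, job_F:*/2}
Op 10: register job_B */16 -> active={job_A:*/9, job_B:*/16, job_D:*/15, job_E:*/12, job_F:*/2}
Op 11: register job_B */15 -> active={job_A:*/9, job_B:*/15, job_D:*/15, job_E:*/12, job_F:*/2}
Final interval of job_A = 9
Next fire of job_A after T=132: (132//9+1)*9 = 135

Answer: interval=9 next_fire=135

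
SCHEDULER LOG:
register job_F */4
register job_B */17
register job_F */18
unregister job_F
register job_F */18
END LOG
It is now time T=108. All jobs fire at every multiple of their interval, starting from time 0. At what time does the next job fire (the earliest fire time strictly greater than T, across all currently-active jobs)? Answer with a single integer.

Op 1: register job_F */4 -> active={job_F:*/4}
Op 2: register job_B */17 -> active={job_B:*/17, job_F:*/4}
Op 3: register job_F */18 -> active={job_B:*/17, job_F:*/18}
Op 4: unregister job_F -> active={job_B:*/17}
Op 5: register job_F */18 -> active={job_B:*/17, job_F:*/18}
  job_B: interval 17, next fire after T=108 is 119
  job_F: interval 18, next fire after T=108 is 126
Earliest fire time = 119 (job job_B)

Answer: 119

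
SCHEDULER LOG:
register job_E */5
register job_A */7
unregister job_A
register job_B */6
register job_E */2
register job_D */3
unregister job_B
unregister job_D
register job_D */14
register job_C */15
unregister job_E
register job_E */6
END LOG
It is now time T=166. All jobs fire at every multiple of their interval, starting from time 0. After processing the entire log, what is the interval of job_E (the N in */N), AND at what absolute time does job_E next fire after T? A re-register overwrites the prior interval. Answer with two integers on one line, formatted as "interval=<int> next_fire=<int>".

Op 1: register job_E */5 -> active={job_E:*/5}
Op 2: register job_A */7 -> active={job_A:*/7, job_E:*/5}
Op 3: unregister job_A -> active={job_E:*/5}
Op 4: register job_B */6 -> active={job_B:*/6, job_E:*/5}
Op 5: register job_E */2 -> active={job_B:*/6, job_E:*/2}
Op 6: register job_D */3 -> active={job_B:*/6, job_D:*/3, job_E:*/2}
Op 7: unregister job_B -> active={job_D:*/3, job_E:*/2}
Op 8: unregister job_D -> active={job_E:*/2}
Op 9: register job_D */14 -> active={job_D:*/14, job_E:*/2}
Op 10: register job_C */15 -> active={job_C:*/15, job_D:*/14, job_E:*/2}
Op 11: unregister job_E -> active={job_C:*/15, job_D:*/14}
Op 12: register job_E */6 -> active={job_C:*/15, job_D:*/14, job_E:*/6}
Final interval of job_E = 6
Next fire of job_E after T=166: (166//6+1)*6 = 168

Answer: interval=6 next_fire=168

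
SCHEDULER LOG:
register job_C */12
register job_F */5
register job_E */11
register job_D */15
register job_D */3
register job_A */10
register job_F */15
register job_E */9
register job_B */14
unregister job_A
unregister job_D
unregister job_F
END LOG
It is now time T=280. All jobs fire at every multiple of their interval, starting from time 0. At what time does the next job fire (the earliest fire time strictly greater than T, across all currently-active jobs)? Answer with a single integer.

Answer: 288

Derivation:
Op 1: register job_C */12 -> active={job_C:*/12}
Op 2: register job_F */5 -> active={job_C:*/12, job_F:*/5}
Op 3: register job_E */11 -> active={job_C:*/12, job_E:*/11, job_F:*/5}
Op 4: register job_D */15 -> active={job_C:*/12, job_D:*/15, job_E:*/11, job_F:*/5}
Op 5: register job_D */3 -> active={job_C:*/12, job_D:*/3, job_E:*/11, job_F:*/5}
Op 6: register job_A */10 -> active={job_A:*/10, job_C:*/12, job_D:*/3, job_E:*/11, job_F:*/5}
Op 7: register job_F */15 -> active={job_A:*/10, job_C:*/12, job_D:*/3, job_E:*/11, job_F:*/15}
Op 8: register job_E */9 -> active={job_A:*/10, job_C:*/12, job_D:*/3, job_E:*/9, job_F:*/15}
Op 9: register job_B */14 -> active={job_A:*/10, job_B:*/14, job_C:*/12, job_D:*/3, job_E:*/9, job_F:*/15}
Op 10: unregister job_A -> active={job_B:*/14, job_C:*/12, job_D:*/3, job_E:*/9, job_F:*/15}
Op 11: unregister job_D -> active={job_B:*/14, job_C:*/12, job_E:*/9, job_F:*/15}
Op 12: unregister job_F -> active={job_B:*/14, job_C:*/12, job_E:*/9}
  job_B: interval 14, next fire after T=280 is 294
  job_C: interval 12, next fire after T=280 is 288
  job_E: interval 9, next fire after T=280 is 288
Earliest fire time = 288 (job job_C)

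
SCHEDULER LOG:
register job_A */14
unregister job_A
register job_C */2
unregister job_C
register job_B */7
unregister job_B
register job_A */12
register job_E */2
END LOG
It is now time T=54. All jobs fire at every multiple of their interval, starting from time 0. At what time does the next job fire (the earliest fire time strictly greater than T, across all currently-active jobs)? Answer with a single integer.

Answer: 56

Derivation:
Op 1: register job_A */14 -> active={job_A:*/14}
Op 2: unregister job_A -> active={}
Op 3: register job_C */2 -> active={job_C:*/2}
Op 4: unregister job_C -> active={}
Op 5: register job_B */7 -> active={job_B:*/7}
Op 6: unregister job_B -> active={}
Op 7: register job_A */12 -> active={job_A:*/12}
Op 8: register job_E */2 -> active={job_A:*/12, job_E:*/2}
  job_A: interval 12, next fire after T=54 is 60
  job_E: interval 2, next fire after T=54 is 56
Earliest fire time = 56 (job job_E)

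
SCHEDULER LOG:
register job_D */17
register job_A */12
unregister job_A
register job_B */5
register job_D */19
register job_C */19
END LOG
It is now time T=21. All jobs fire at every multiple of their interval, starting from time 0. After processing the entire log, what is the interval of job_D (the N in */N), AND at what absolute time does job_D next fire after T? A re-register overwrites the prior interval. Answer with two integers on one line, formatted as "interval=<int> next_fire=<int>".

Answer: interval=19 next_fire=38

Derivation:
Op 1: register job_D */17 -> active={job_D:*/17}
Op 2: register job_A */12 -> active={job_A:*/12, job_D:*/17}
Op 3: unregister job_A -> active={job_D:*/17}
Op 4: register job_B */5 -> active={job_B:*/5, job_D:*/17}
Op 5: register job_D */19 -> active={job_B:*/5, job_D:*/19}
Op 6: register job_C */19 -> active={job_B:*/5, job_C:*/19, job_D:*/19}
Final interval of job_D = 19
Next fire of job_D after T=21: (21//19+1)*19 = 38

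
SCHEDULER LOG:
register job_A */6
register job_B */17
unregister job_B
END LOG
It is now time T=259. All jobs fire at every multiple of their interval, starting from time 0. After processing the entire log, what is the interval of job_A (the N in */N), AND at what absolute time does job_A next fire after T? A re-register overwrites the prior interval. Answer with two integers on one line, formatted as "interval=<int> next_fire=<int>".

Op 1: register job_A */6 -> active={job_A:*/6}
Op 2: register job_B */17 -> active={job_A:*/6, job_B:*/17}
Op 3: unregister job_B -> active={job_A:*/6}
Final interval of job_A = 6
Next fire of job_A after T=259: (259//6+1)*6 = 264

Answer: interval=6 next_fire=264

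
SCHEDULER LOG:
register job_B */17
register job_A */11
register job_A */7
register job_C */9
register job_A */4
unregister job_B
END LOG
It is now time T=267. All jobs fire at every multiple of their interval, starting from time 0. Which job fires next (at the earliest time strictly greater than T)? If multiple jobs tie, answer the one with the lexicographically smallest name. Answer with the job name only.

Op 1: register job_B */17 -> active={job_B:*/17}
Op 2: register job_A */11 -> active={job_A:*/11, job_B:*/17}
Op 3: register job_A */7 -> active={job_A:*/7, job_B:*/17}
Op 4: register job_C */9 -> active={job_A:*/7, job_B:*/17, job_C:*/9}
Op 5: register job_A */4 -> active={job_A:*/4, job_B:*/17, job_C:*/9}
Op 6: unregister job_B -> active={job_A:*/4, job_C:*/9}
  job_A: interval 4, next fire after T=267 is 268
  job_C: interval 9, next fire after T=267 is 270
Earliest = 268, winner (lex tiebreak) = job_A

Answer: job_A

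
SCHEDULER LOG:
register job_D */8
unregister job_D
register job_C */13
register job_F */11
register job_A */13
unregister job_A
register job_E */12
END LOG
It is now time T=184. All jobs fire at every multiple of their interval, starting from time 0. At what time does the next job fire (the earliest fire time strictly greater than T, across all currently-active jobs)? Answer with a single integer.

Op 1: register job_D */8 -> active={job_D:*/8}
Op 2: unregister job_D -> active={}
Op 3: register job_C */13 -> active={job_C:*/13}
Op 4: register job_F */11 -> active={job_C:*/13, job_F:*/11}
Op 5: register job_A */13 -> active={job_A:*/13, job_C:*/13, job_F:*/11}
Op 6: unregister job_A -> active={job_C:*/13, job_F:*/11}
Op 7: register job_E */12 -> active={job_C:*/13, job_E:*/12, job_F:*/11}
  job_C: interval 13, next fire after T=184 is 195
  job_E: interval 12, next fire after T=184 is 192
  job_F: interval 11, next fire after T=184 is 187
Earliest fire time = 187 (job job_F)

Answer: 187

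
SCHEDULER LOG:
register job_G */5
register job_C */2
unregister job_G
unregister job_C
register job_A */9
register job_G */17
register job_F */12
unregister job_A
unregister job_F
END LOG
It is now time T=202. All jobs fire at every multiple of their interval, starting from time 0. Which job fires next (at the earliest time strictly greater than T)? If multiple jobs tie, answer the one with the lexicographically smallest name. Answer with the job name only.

Answer: job_G

Derivation:
Op 1: register job_G */5 -> active={job_G:*/5}
Op 2: register job_C */2 -> active={job_C:*/2, job_G:*/5}
Op 3: unregister job_G -> active={job_C:*/2}
Op 4: unregister job_C -> active={}
Op 5: register job_A */9 -> active={job_A:*/9}
Op 6: register job_G */17 -> active={job_A:*/9, job_G:*/17}
Op 7: register job_F */12 -> active={job_A:*/9, job_F:*/12, job_G:*/17}
Op 8: unregister job_A -> active={job_F:*/12, job_G:*/17}
Op 9: unregister job_F -> active={job_G:*/17}
  job_G: interval 17, next fire after T=202 is 204
Earliest = 204, winner (lex tiebreak) = job_G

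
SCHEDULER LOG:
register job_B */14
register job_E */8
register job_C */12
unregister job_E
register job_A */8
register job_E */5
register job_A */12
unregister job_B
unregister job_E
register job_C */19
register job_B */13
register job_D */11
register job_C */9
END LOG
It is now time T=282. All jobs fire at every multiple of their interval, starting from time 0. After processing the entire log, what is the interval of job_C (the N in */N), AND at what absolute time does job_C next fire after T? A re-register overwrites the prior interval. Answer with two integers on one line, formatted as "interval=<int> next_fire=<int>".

Answer: interval=9 next_fire=288

Derivation:
Op 1: register job_B */14 -> active={job_B:*/14}
Op 2: register job_E */8 -> active={job_B:*/14, job_E:*/8}
Op 3: register job_C */12 -> active={job_B:*/14, job_C:*/12, job_E:*/8}
Op 4: unregister job_E -> active={job_B:*/14, job_C:*/12}
Op 5: register job_A */8 -> active={job_A:*/8, job_B:*/14, job_C:*/12}
Op 6: register job_E */5 -> active={job_A:*/8, job_B:*/14, job_C:*/12, job_E:*/5}
Op 7: register job_A */12 -> active={job_A:*/12, job_B:*/14, job_C:*/12, job_E:*/5}
Op 8: unregister job_B -> active={job_A:*/12, job_C:*/12, job_E:*/5}
Op 9: unregister job_E -> active={job_A:*/12, job_C:*/12}
Op 10: register job_C */19 -> active={job_A:*/12, job_C:*/19}
Op 11: register job_B */13 -> active={job_A:*/12, job_B:*/13, job_C:*/19}
Op 12: register job_D */11 -> active={job_A:*/12, job_B:*/13, job_C:*/19, job_D:*/11}
Op 13: register job_C */9 -> active={job_A:*/12, job_B:*/13, job_C:*/9, job_D:*/11}
Final interval of job_C = 9
Next fire of job_C after T=282: (282//9+1)*9 = 288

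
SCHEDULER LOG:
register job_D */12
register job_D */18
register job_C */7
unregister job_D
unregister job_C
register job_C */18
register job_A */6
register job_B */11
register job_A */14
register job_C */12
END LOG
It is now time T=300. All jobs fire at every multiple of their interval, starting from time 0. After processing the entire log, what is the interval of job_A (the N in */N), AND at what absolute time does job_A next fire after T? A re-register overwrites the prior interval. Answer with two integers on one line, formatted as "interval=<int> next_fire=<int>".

Answer: interval=14 next_fire=308

Derivation:
Op 1: register job_D */12 -> active={job_D:*/12}
Op 2: register job_D */18 -> active={job_D:*/18}
Op 3: register job_C */7 -> active={job_C:*/7, job_D:*/18}
Op 4: unregister job_D -> active={job_C:*/7}
Op 5: unregister job_C -> active={}
Op 6: register job_C */18 -> active={job_C:*/18}
Op 7: register job_A */6 -> active={job_A:*/6, job_C:*/18}
Op 8: register job_B */11 -> active={job_A:*/6, job_B:*/11, job_C:*/18}
Op 9: register job_A */14 -> active={job_A:*/14, job_B:*/11, job_C:*/18}
Op 10: register job_C */12 -> active={job_A:*/14, job_B:*/11, job_C:*/12}
Final interval of job_A = 14
Next fire of job_A after T=300: (300//14+1)*14 = 308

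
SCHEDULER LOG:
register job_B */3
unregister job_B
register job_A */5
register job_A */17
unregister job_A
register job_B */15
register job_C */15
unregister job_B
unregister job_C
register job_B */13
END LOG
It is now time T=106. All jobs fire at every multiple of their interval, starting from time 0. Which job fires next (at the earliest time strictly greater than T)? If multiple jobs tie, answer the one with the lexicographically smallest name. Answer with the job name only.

Answer: job_B

Derivation:
Op 1: register job_B */3 -> active={job_B:*/3}
Op 2: unregister job_B -> active={}
Op 3: register job_A */5 -> active={job_A:*/5}
Op 4: register job_A */17 -> active={job_A:*/17}
Op 5: unregister job_A -> active={}
Op 6: register job_B */15 -> active={job_B:*/15}
Op 7: register job_C */15 -> active={job_B:*/15, job_C:*/15}
Op 8: unregister job_B -> active={job_C:*/15}
Op 9: unregister job_C -> active={}
Op 10: register job_B */13 -> active={job_B:*/13}
  job_B: interval 13, next fire after T=106 is 117
Earliest = 117, winner (lex tiebreak) = job_B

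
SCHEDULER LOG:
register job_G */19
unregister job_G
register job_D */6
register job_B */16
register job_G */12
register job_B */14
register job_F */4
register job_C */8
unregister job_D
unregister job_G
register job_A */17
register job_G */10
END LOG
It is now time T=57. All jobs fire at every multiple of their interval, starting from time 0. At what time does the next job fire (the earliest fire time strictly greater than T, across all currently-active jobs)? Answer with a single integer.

Answer: 60

Derivation:
Op 1: register job_G */19 -> active={job_G:*/19}
Op 2: unregister job_G -> active={}
Op 3: register job_D */6 -> active={job_D:*/6}
Op 4: register job_B */16 -> active={job_B:*/16, job_D:*/6}
Op 5: register job_G */12 -> active={job_B:*/16, job_D:*/6, job_G:*/12}
Op 6: register job_B */14 -> active={job_B:*/14, job_D:*/6, job_G:*/12}
Op 7: register job_F */4 -> active={job_B:*/14, job_D:*/6, job_F:*/4, job_G:*/12}
Op 8: register job_C */8 -> active={job_B:*/14, job_C:*/8, job_D:*/6, job_F:*/4, job_G:*/12}
Op 9: unregister job_D -> active={job_B:*/14, job_C:*/8, job_F:*/4, job_G:*/12}
Op 10: unregister job_G -> active={job_B:*/14, job_C:*/8, job_F:*/4}
Op 11: register job_A */17 -> active={job_A:*/17, job_B:*/14, job_C:*/8, job_F:*/4}
Op 12: register job_G */10 -> active={job_A:*/17, job_B:*/14, job_C:*/8, job_F:*/4, job_G:*/10}
  job_A: interval 17, next fire after T=57 is 68
  job_B: interval 14, next fire after T=57 is 70
  job_C: interval 8, next fire after T=57 is 64
  job_F: interval 4, next fire after T=57 is 60
  job_G: interval 10, next fire after T=57 is 60
Earliest fire time = 60 (job job_F)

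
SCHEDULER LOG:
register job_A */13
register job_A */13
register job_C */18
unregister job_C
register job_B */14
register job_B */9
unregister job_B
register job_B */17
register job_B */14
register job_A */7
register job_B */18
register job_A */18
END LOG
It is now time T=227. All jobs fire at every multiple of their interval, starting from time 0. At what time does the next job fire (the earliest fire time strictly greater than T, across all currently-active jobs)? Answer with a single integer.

Op 1: register job_A */13 -> active={job_A:*/13}
Op 2: register job_A */13 -> active={job_A:*/13}
Op 3: register job_C */18 -> active={job_A:*/13, job_C:*/18}
Op 4: unregister job_C -> active={job_A:*/13}
Op 5: register job_B */14 -> active={job_A:*/13, job_B:*/14}
Op 6: register job_B */9 -> active={job_A:*/13, job_B:*/9}
Op 7: unregister job_B -> active={job_A:*/13}
Op 8: register job_B */17 -> active={job_A:*/13, job_B:*/17}
Op 9: register job_B */14 -> active={job_A:*/13, job_B:*/14}
Op 10: register job_A */7 -> active={job_A:*/7, job_B:*/14}
Op 11: register job_B */18 -> active={job_A:*/7, job_B:*/18}
Op 12: register job_A */18 -> active={job_A:*/18, job_B:*/18}
  job_A: interval 18, next fire after T=227 is 234
  job_B: interval 18, next fire after T=227 is 234
Earliest fire time = 234 (job job_A)

Answer: 234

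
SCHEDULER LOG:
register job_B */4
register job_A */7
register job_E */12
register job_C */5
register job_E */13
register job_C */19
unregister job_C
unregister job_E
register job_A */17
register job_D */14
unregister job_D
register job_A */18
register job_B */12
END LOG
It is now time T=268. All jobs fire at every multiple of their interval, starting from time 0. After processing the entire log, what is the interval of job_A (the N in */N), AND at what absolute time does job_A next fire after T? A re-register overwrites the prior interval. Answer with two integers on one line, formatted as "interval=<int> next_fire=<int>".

Answer: interval=18 next_fire=270

Derivation:
Op 1: register job_B */4 -> active={job_B:*/4}
Op 2: register job_A */7 -> active={job_A:*/7, job_B:*/4}
Op 3: register job_E */12 -> active={job_A:*/7, job_B:*/4, job_E:*/12}
Op 4: register job_C */5 -> active={job_A:*/7, job_B:*/4, job_C:*/5, job_E:*/12}
Op 5: register job_E */13 -> active={job_A:*/7, job_B:*/4, job_C:*/5, job_E:*/13}
Op 6: register job_C */19 -> active={job_A:*/7, job_B:*/4, job_C:*/19, job_E:*/13}
Op 7: unregister job_C -> active={job_A:*/7, job_B:*/4, job_E:*/13}
Op 8: unregister job_E -> active={job_A:*/7, job_B:*/4}
Op 9: register job_A */17 -> active={job_A:*/17, job_B:*/4}
Op 10: register job_D */14 -> active={job_A:*/17, job_B:*/4, job_D:*/14}
Op 11: unregister job_D -> active={job_A:*/17, job_B:*/4}
Op 12: register job_A */18 -> active={job_A:*/18, job_B:*/4}
Op 13: register job_B */12 -> active={job_A:*/18, job_B:*/12}
Final interval of job_A = 18
Next fire of job_A after T=268: (268//18+1)*18 = 270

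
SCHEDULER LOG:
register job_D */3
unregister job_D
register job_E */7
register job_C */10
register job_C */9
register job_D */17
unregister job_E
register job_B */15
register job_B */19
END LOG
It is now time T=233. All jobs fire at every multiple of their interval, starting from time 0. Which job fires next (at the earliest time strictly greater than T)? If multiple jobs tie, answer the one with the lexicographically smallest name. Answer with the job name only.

Answer: job_C

Derivation:
Op 1: register job_D */3 -> active={job_D:*/3}
Op 2: unregister job_D -> active={}
Op 3: register job_E */7 -> active={job_E:*/7}
Op 4: register job_C */10 -> active={job_C:*/10, job_E:*/7}
Op 5: register job_C */9 -> active={job_C:*/9, job_E:*/7}
Op 6: register job_D */17 -> active={job_C:*/9, job_D:*/17, job_E:*/7}
Op 7: unregister job_E -> active={job_C:*/9, job_D:*/17}
Op 8: register job_B */15 -> active={job_B:*/15, job_C:*/9, job_D:*/17}
Op 9: register job_B */19 -> active={job_B:*/19, job_C:*/9, job_D:*/17}
  job_B: interval 19, next fire after T=233 is 247
  job_C: interval 9, next fire after T=233 is 234
  job_D: interval 17, next fire after T=233 is 238
Earliest = 234, winner (lex tiebreak) = job_C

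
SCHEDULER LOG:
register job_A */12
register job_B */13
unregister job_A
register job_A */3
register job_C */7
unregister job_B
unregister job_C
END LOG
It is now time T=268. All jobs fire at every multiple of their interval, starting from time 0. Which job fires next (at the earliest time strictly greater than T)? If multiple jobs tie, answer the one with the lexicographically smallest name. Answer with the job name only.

Op 1: register job_A */12 -> active={job_A:*/12}
Op 2: register job_B */13 -> active={job_A:*/12, job_B:*/13}
Op 3: unregister job_A -> active={job_B:*/13}
Op 4: register job_A */3 -> active={job_A:*/3, job_B:*/13}
Op 5: register job_C */7 -> active={job_A:*/3, job_B:*/13, job_C:*/7}
Op 6: unregister job_B -> active={job_A:*/3, job_C:*/7}
Op 7: unregister job_C -> active={job_A:*/3}
  job_A: interval 3, next fire after T=268 is 270
Earliest = 270, winner (lex tiebreak) = job_A

Answer: job_A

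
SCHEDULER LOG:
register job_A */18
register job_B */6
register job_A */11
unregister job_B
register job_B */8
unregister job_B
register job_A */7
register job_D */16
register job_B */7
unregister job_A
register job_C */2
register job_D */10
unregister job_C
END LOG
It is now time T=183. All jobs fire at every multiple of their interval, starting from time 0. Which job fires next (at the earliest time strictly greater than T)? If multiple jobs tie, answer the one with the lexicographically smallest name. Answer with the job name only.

Op 1: register job_A */18 -> active={job_A:*/18}
Op 2: register job_B */6 -> active={job_A:*/18, job_B:*/6}
Op 3: register job_A */11 -> active={job_A:*/11, job_B:*/6}
Op 4: unregister job_B -> active={job_A:*/11}
Op 5: register job_B */8 -> active={job_A:*/11, job_B:*/8}
Op 6: unregister job_B -> active={job_A:*/11}
Op 7: register job_A */7 -> active={job_A:*/7}
Op 8: register job_D */16 -> active={job_A:*/7, job_D:*/16}
Op 9: register job_B */7 -> active={job_A:*/7, job_B:*/7, job_D:*/16}
Op 10: unregister job_A -> active={job_B:*/7, job_D:*/16}
Op 11: register job_C */2 -> active={job_B:*/7, job_C:*/2, job_D:*/16}
Op 12: register job_D */10 -> active={job_B:*/7, job_C:*/2, job_D:*/10}
Op 13: unregister job_C -> active={job_B:*/7, job_D:*/10}
  job_B: interval 7, next fire after T=183 is 189
  job_D: interval 10, next fire after T=183 is 190
Earliest = 189, winner (lex tiebreak) = job_B

Answer: job_B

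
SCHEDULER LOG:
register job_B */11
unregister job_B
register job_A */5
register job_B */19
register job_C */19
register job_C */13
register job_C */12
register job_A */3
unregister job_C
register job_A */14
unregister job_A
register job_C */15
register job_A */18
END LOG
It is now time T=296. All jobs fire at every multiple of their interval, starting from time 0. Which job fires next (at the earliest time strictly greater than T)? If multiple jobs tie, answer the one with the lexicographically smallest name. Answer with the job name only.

Answer: job_C

Derivation:
Op 1: register job_B */11 -> active={job_B:*/11}
Op 2: unregister job_B -> active={}
Op 3: register job_A */5 -> active={job_A:*/5}
Op 4: register job_B */19 -> active={job_A:*/5, job_B:*/19}
Op 5: register job_C */19 -> active={job_A:*/5, job_B:*/19, job_C:*/19}
Op 6: register job_C */13 -> active={job_A:*/5, job_B:*/19, job_C:*/13}
Op 7: register job_C */12 -> active={job_A:*/5, job_B:*/19, job_C:*/12}
Op 8: register job_A */3 -> active={job_A:*/3, job_B:*/19, job_C:*/12}
Op 9: unregister job_C -> active={job_A:*/3, job_B:*/19}
Op 10: register job_A */14 -> active={job_A:*/14, job_B:*/19}
Op 11: unregister job_A -> active={job_B:*/19}
Op 12: register job_C */15 -> active={job_B:*/19, job_C:*/15}
Op 13: register job_A */18 -> active={job_A:*/18, job_B:*/19, job_C:*/15}
  job_A: interval 18, next fire after T=296 is 306
  job_B: interval 19, next fire after T=296 is 304
  job_C: interval 15, next fire after T=296 is 300
Earliest = 300, winner (lex tiebreak) = job_C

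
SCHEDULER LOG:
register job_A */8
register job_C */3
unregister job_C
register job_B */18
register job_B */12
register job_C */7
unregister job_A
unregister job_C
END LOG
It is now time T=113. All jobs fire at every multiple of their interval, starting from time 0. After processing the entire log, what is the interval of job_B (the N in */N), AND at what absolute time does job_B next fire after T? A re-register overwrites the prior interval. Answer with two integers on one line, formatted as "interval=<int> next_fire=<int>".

Answer: interval=12 next_fire=120

Derivation:
Op 1: register job_A */8 -> active={job_A:*/8}
Op 2: register job_C */3 -> active={job_A:*/8, job_C:*/3}
Op 3: unregister job_C -> active={job_A:*/8}
Op 4: register job_B */18 -> active={job_A:*/8, job_B:*/18}
Op 5: register job_B */12 -> active={job_A:*/8, job_B:*/12}
Op 6: register job_C */7 -> active={job_A:*/8, job_B:*/12, job_C:*/7}
Op 7: unregister job_A -> active={job_B:*/12, job_C:*/7}
Op 8: unregister job_C -> active={job_B:*/12}
Final interval of job_B = 12
Next fire of job_B after T=113: (113//12+1)*12 = 120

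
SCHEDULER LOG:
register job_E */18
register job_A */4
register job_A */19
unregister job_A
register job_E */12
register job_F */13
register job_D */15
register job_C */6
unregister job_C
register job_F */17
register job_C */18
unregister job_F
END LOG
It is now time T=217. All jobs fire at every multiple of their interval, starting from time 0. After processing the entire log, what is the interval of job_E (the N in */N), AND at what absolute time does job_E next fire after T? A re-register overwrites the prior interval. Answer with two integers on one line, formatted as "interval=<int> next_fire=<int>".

Answer: interval=12 next_fire=228

Derivation:
Op 1: register job_E */18 -> active={job_E:*/18}
Op 2: register job_A */4 -> active={job_A:*/4, job_E:*/18}
Op 3: register job_A */19 -> active={job_A:*/19, job_E:*/18}
Op 4: unregister job_A -> active={job_E:*/18}
Op 5: register job_E */12 -> active={job_E:*/12}
Op 6: register job_F */13 -> active={job_E:*/12, job_F:*/13}
Op 7: register job_D */15 -> active={job_D:*/15, job_E:*/12, job_F:*/13}
Op 8: register job_C */6 -> active={job_C:*/6, job_D:*/15, job_E:*/12, job_F:*/13}
Op 9: unregister job_C -> active={job_D:*/15, job_E:*/12, job_F:*/13}
Op 10: register job_F */17 -> active={job_D:*/15, job_E:*/12, job_F:*/17}
Op 11: register job_C */18 -> active={job_C:*/18, job_D:*/15, job_E:*/12, job_F:*/17}
Op 12: unregister job_F -> active={job_C:*/18, job_D:*/15, job_E:*/12}
Final interval of job_E = 12
Next fire of job_E after T=217: (217//12+1)*12 = 228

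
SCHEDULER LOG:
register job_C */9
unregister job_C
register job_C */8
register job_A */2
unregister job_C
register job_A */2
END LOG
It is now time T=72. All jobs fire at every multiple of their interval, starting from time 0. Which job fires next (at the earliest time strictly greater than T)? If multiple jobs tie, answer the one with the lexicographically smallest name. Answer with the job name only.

Answer: job_A

Derivation:
Op 1: register job_C */9 -> active={job_C:*/9}
Op 2: unregister job_C -> active={}
Op 3: register job_C */8 -> active={job_C:*/8}
Op 4: register job_A */2 -> active={job_A:*/2, job_C:*/8}
Op 5: unregister job_C -> active={job_A:*/2}
Op 6: register job_A */2 -> active={job_A:*/2}
  job_A: interval 2, next fire after T=72 is 74
Earliest = 74, winner (lex tiebreak) = job_A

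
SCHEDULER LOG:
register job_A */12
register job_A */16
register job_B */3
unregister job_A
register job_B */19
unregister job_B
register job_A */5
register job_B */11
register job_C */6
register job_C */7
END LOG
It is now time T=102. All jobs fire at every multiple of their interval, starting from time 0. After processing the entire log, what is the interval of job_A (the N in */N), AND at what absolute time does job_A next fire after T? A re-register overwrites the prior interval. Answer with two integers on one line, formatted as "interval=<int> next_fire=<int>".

Op 1: register job_A */12 -> active={job_A:*/12}
Op 2: register job_A */16 -> active={job_A:*/16}
Op 3: register job_B */3 -> active={job_A:*/16, job_B:*/3}
Op 4: unregister job_A -> active={job_B:*/3}
Op 5: register job_B */19 -> active={job_B:*/19}
Op 6: unregister job_B -> active={}
Op 7: register job_A */5 -> active={job_A:*/5}
Op 8: register job_B */11 -> active={job_A:*/5, job_B:*/11}
Op 9: register job_C */6 -> active={job_A:*/5, job_B:*/11, job_C:*/6}
Op 10: register job_C */7 -> active={job_A:*/5, job_B:*/11, job_C:*/7}
Final interval of job_A = 5
Next fire of job_A after T=102: (102//5+1)*5 = 105

Answer: interval=5 next_fire=105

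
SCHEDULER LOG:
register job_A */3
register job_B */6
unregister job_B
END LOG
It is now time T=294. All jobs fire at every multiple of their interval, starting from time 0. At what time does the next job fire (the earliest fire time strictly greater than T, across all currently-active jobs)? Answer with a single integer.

Op 1: register job_A */3 -> active={job_A:*/3}
Op 2: register job_B */6 -> active={job_A:*/3, job_B:*/6}
Op 3: unregister job_B -> active={job_A:*/3}
  job_A: interval 3, next fire after T=294 is 297
Earliest fire time = 297 (job job_A)

Answer: 297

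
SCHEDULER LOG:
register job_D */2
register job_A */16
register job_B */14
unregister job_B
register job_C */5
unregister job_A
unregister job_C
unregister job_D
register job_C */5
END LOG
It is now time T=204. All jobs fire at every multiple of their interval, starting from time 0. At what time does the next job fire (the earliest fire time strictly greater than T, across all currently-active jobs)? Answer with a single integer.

Op 1: register job_D */2 -> active={job_D:*/2}
Op 2: register job_A */16 -> active={job_A:*/16, job_D:*/2}
Op 3: register job_B */14 -> active={job_A:*/16, job_B:*/14, job_D:*/2}
Op 4: unregister job_B -> active={job_A:*/16, job_D:*/2}
Op 5: register job_C */5 -> active={job_A:*/16, job_C:*/5, job_D:*/2}
Op 6: unregister job_A -> active={job_C:*/5, job_D:*/2}
Op 7: unregister job_C -> active={job_D:*/2}
Op 8: unregister job_D -> active={}
Op 9: register job_C */5 -> active={job_C:*/5}
  job_C: interval 5, next fire after T=204 is 205
Earliest fire time = 205 (job job_C)

Answer: 205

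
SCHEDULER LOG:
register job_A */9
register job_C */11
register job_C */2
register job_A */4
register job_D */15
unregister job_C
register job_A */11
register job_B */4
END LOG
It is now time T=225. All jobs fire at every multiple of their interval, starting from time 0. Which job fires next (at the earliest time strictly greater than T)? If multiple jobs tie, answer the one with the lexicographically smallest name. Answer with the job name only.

Answer: job_B

Derivation:
Op 1: register job_A */9 -> active={job_A:*/9}
Op 2: register job_C */11 -> active={job_A:*/9, job_C:*/11}
Op 3: register job_C */2 -> active={job_A:*/9, job_C:*/2}
Op 4: register job_A */4 -> active={job_A:*/4, job_C:*/2}
Op 5: register job_D */15 -> active={job_A:*/4, job_C:*/2, job_D:*/15}
Op 6: unregister job_C -> active={job_A:*/4, job_D:*/15}
Op 7: register job_A */11 -> active={job_A:*/11, job_D:*/15}
Op 8: register job_B */4 -> active={job_A:*/11, job_B:*/4, job_D:*/15}
  job_A: interval 11, next fire after T=225 is 231
  job_B: interval 4, next fire after T=225 is 228
  job_D: interval 15, next fire after T=225 is 240
Earliest = 228, winner (lex tiebreak) = job_B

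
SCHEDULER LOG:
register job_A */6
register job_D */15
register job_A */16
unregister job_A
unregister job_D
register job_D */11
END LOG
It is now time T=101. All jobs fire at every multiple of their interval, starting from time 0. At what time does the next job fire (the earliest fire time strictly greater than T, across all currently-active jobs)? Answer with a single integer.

Op 1: register job_A */6 -> active={job_A:*/6}
Op 2: register job_D */15 -> active={job_A:*/6, job_D:*/15}
Op 3: register job_A */16 -> active={job_A:*/16, job_D:*/15}
Op 4: unregister job_A -> active={job_D:*/15}
Op 5: unregister job_D -> active={}
Op 6: register job_D */11 -> active={job_D:*/11}
  job_D: interval 11, next fire after T=101 is 110
Earliest fire time = 110 (job job_D)

Answer: 110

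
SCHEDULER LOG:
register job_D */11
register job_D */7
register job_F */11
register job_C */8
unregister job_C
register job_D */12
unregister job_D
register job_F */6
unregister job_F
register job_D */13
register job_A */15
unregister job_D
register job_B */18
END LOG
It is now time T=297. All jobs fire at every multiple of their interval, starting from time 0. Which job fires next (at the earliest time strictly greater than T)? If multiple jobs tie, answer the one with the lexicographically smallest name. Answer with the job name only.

Op 1: register job_D */11 -> active={job_D:*/11}
Op 2: register job_D */7 -> active={job_D:*/7}
Op 3: register job_F */11 -> active={job_D:*/7, job_F:*/11}
Op 4: register job_C */8 -> active={job_C:*/8, job_D:*/7, job_F:*/11}
Op 5: unregister job_C -> active={job_D:*/7, job_F:*/11}
Op 6: register job_D */12 -> active={job_D:*/12, job_F:*/11}
Op 7: unregister job_D -> active={job_F:*/11}
Op 8: register job_F */6 -> active={job_F:*/6}
Op 9: unregister job_F -> active={}
Op 10: register job_D */13 -> active={job_D:*/13}
Op 11: register job_A */15 -> active={job_A:*/15, job_D:*/13}
Op 12: unregister job_D -> active={job_A:*/15}
Op 13: register job_B */18 -> active={job_A:*/15, job_B:*/18}
  job_A: interval 15, next fire after T=297 is 300
  job_B: interval 18, next fire after T=297 is 306
Earliest = 300, winner (lex tiebreak) = job_A

Answer: job_A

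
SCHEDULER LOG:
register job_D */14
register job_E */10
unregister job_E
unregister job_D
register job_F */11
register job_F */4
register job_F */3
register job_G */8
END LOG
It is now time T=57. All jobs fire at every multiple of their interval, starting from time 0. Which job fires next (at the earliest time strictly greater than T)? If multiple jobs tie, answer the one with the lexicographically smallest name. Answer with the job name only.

Answer: job_F

Derivation:
Op 1: register job_D */14 -> active={job_D:*/14}
Op 2: register job_E */10 -> active={job_D:*/14, job_E:*/10}
Op 3: unregister job_E -> active={job_D:*/14}
Op 4: unregister job_D -> active={}
Op 5: register job_F */11 -> active={job_F:*/11}
Op 6: register job_F */4 -> active={job_F:*/4}
Op 7: register job_F */3 -> active={job_F:*/3}
Op 8: register job_G */8 -> active={job_F:*/3, job_G:*/8}
  job_F: interval 3, next fire after T=57 is 60
  job_G: interval 8, next fire after T=57 is 64
Earliest = 60, winner (lex tiebreak) = job_F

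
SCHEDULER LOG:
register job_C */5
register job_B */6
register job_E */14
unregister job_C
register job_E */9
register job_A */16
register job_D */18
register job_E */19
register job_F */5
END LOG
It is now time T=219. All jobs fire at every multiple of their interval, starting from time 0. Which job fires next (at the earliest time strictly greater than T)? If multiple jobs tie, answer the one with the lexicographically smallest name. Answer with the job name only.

Op 1: register job_C */5 -> active={job_C:*/5}
Op 2: register job_B */6 -> active={job_B:*/6, job_C:*/5}
Op 3: register job_E */14 -> active={job_B:*/6, job_C:*/5, job_E:*/14}
Op 4: unregister job_C -> active={job_B:*/6, job_E:*/14}
Op 5: register job_E */9 -> active={job_B:*/6, job_E:*/9}
Op 6: register job_A */16 -> active={job_A:*/16, job_B:*/6, job_E:*/9}
Op 7: register job_D */18 -> active={job_A:*/16, job_B:*/6, job_D:*/18, job_E:*/9}
Op 8: register job_E */19 -> active={job_A:*/16, job_B:*/6, job_D:*/18, job_E:*/19}
Op 9: register job_F */5 -> active={job_A:*/16, job_B:*/6, job_D:*/18, job_E:*/19, job_F:*/5}
  job_A: interval 16, next fire after T=219 is 224
  job_B: interval 6, next fire after T=219 is 222
  job_D: interval 18, next fire after T=219 is 234
  job_E: interval 19, next fire after T=219 is 228
  job_F: interval 5, next fire after T=219 is 220
Earliest = 220, winner (lex tiebreak) = job_F

Answer: job_F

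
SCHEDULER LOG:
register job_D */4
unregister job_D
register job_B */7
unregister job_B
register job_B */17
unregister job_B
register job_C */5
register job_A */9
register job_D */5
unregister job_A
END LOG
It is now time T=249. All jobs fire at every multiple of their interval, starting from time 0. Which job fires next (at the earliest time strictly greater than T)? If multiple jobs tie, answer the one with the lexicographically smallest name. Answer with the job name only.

Answer: job_C

Derivation:
Op 1: register job_D */4 -> active={job_D:*/4}
Op 2: unregister job_D -> active={}
Op 3: register job_B */7 -> active={job_B:*/7}
Op 4: unregister job_B -> active={}
Op 5: register job_B */17 -> active={job_B:*/17}
Op 6: unregister job_B -> active={}
Op 7: register job_C */5 -> active={job_C:*/5}
Op 8: register job_A */9 -> active={job_A:*/9, job_C:*/5}
Op 9: register job_D */5 -> active={job_A:*/9, job_C:*/5, job_D:*/5}
Op 10: unregister job_A -> active={job_C:*/5, job_D:*/5}
  job_C: interval 5, next fire after T=249 is 250
  job_D: interval 5, next fire after T=249 is 250
Earliest = 250, winner (lex tiebreak) = job_C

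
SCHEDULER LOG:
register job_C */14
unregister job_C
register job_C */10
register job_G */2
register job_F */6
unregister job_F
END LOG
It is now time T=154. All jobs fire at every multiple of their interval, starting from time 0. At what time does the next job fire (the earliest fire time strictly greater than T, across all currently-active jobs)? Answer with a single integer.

Answer: 156

Derivation:
Op 1: register job_C */14 -> active={job_C:*/14}
Op 2: unregister job_C -> active={}
Op 3: register job_C */10 -> active={job_C:*/10}
Op 4: register job_G */2 -> active={job_C:*/10, job_G:*/2}
Op 5: register job_F */6 -> active={job_C:*/10, job_F:*/6, job_G:*/2}
Op 6: unregister job_F -> active={job_C:*/10, job_G:*/2}
  job_C: interval 10, next fire after T=154 is 160
  job_G: interval 2, next fire after T=154 is 156
Earliest fire time = 156 (job job_G)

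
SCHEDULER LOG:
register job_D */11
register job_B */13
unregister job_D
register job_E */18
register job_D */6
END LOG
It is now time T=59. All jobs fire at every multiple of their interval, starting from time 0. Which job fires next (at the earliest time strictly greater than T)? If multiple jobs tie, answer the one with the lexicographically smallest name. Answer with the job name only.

Op 1: register job_D */11 -> active={job_D:*/11}
Op 2: register job_B */13 -> active={job_B:*/13, job_D:*/11}
Op 3: unregister job_D -> active={job_B:*/13}
Op 4: register job_E */18 -> active={job_B:*/13, job_E:*/18}
Op 5: register job_D */6 -> active={job_B:*/13, job_D:*/6, job_E:*/18}
  job_B: interval 13, next fire after T=59 is 65
  job_D: interval 6, next fire after T=59 is 60
  job_E: interval 18, next fire after T=59 is 72
Earliest = 60, winner (lex tiebreak) = job_D

Answer: job_D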